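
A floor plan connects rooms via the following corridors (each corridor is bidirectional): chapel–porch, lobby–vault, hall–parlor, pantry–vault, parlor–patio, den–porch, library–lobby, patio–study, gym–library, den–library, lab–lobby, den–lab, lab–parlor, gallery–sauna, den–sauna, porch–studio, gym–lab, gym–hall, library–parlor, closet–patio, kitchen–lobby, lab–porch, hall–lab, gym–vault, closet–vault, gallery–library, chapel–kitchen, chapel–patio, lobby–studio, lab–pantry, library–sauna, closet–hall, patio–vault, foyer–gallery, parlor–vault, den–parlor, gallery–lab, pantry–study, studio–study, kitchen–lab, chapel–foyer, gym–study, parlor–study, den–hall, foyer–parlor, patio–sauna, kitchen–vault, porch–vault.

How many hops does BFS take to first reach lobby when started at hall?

2

Level 0: hall
Level 1: closet, den, gym, lab, parlor
Level 2: foyer, gallery, kitchen, library, lobby, pantry, patio, porch, sauna, study, vault
Level 3: chapel, studio
lobby first appears at level 2.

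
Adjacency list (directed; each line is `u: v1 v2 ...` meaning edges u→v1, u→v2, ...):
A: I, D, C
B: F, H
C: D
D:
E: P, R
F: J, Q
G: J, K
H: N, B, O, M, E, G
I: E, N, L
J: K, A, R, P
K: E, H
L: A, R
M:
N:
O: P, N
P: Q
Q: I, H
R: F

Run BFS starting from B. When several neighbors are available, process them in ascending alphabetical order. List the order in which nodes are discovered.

Visit B; enqueue F, H → queue [F, H]
Visit F; enqueue J, Q → queue [H, J, Q]
Visit H; enqueue E, G, M, N, O → queue [J, Q, E, G, M, N, O]
Visit J; enqueue A, K, P, R → queue [Q, E, G, M, N, O, A, K, P, R]
Visit Q; enqueue I → queue [E, G, M, N, O, A, K, P, R, I]
Visit E → queue [G, M, N, O, A, K, P, R, I]
Visit G → queue [M, N, O, A, K, P, R, I]
Visit M → queue [N, O, A, K, P, R, I]
Visit N → queue [O, A, K, P, R, I]
Visit O → queue [A, K, P, R, I]
Visit A; enqueue C, D → queue [K, P, R, I, C, D]
Visit K → queue [P, R, I, C, D]
Visit P → queue [R, I, C, D]
Visit R → queue [I, C, D]
Visit I; enqueue L → queue [C, D, L]
Visit C → queue [D, L]
Visit D → queue [L]
Visit L → queue []

B, F, H, J, Q, E, G, M, N, O, A, K, P, R, I, C, D, L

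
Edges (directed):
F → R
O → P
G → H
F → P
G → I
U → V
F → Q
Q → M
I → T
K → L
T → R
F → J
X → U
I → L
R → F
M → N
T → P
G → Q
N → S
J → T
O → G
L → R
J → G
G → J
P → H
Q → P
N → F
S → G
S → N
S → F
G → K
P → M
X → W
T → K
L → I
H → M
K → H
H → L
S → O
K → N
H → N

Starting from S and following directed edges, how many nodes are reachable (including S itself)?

BFS from S visits: S, O, N, G, F, P, Q, K, J, I, H, R, M, L, T
Reachable nodes: 15 of 19 total.

15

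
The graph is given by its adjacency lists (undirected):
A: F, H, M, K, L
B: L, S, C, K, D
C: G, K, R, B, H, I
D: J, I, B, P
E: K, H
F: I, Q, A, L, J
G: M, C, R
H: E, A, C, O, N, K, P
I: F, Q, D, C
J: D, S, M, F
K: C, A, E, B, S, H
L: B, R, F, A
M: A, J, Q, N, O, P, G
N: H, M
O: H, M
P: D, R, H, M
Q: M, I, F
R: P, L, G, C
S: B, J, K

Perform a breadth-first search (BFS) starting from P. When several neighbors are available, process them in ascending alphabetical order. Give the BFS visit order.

P, D, H, M, R, B, I, J, A, C, E, K, N, O, G, Q, L, S, F

Visit P; enqueue D, H, M, R → queue [D, H, M, R]
Visit D; enqueue B, I, J → queue [H, M, R, B, I, J]
Visit H; enqueue A, C, E, K, N, O → queue [M, R, B, I, J, A, C, E, K, N, O]
Visit M; enqueue G, Q → queue [R, B, I, J, A, C, E, K, N, O, G, Q]
Visit R; enqueue L → queue [B, I, J, A, C, E, K, N, O, G, Q, L]
Visit B; enqueue S → queue [I, J, A, C, E, K, N, O, G, Q, L, S]
Visit I; enqueue F → queue [J, A, C, E, K, N, O, G, Q, L, S, F]
Visit J → queue [A, C, E, K, N, O, G, Q, L, S, F]
Visit A → queue [C, E, K, N, O, G, Q, L, S, F]
Visit C → queue [E, K, N, O, G, Q, L, S, F]
Visit E → queue [K, N, O, G, Q, L, S, F]
Visit K → queue [N, O, G, Q, L, S, F]
Visit N → queue [O, G, Q, L, S, F]
Visit O → queue [G, Q, L, S, F]
Visit G → queue [Q, L, S, F]
Visit Q → queue [L, S, F]
Visit L → queue [S, F]
Visit S → queue [F]
Visit F → queue []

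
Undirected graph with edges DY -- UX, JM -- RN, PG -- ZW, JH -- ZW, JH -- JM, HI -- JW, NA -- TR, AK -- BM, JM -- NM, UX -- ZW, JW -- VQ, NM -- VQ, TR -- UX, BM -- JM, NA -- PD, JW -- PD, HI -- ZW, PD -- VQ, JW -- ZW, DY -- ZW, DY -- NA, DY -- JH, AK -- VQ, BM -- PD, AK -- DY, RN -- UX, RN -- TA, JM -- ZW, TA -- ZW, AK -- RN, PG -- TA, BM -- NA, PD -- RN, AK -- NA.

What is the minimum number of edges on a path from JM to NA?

2

Level 0: JM
Level 1: BM, JH, NM, RN, ZW
Level 2: AK, DY, HI, JW, NA, PD, PG, TA, UX, VQ
Level 3: TR
NA first appears at level 2.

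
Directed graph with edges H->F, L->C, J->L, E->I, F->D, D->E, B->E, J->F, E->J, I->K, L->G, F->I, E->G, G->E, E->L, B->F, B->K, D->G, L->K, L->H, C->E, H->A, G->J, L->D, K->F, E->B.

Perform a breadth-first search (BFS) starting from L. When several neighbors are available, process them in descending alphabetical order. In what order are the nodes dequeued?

L → K → H → G → D → C → F → A → J → E → I → B

Visit L; enqueue K, H, G, D, C → queue [K, H, G, D, C]
Visit K; enqueue F → queue [H, G, D, C, F]
Visit H; enqueue A → queue [G, D, C, F, A]
Visit G; enqueue J, E → queue [D, C, F, A, J, E]
Visit D → queue [C, F, A, J, E]
Visit C → queue [F, A, J, E]
Visit F; enqueue I → queue [A, J, E, I]
Visit A → queue [J, E, I]
Visit J → queue [E, I]
Visit E; enqueue B → queue [I, B]
Visit I → queue [B]
Visit B → queue []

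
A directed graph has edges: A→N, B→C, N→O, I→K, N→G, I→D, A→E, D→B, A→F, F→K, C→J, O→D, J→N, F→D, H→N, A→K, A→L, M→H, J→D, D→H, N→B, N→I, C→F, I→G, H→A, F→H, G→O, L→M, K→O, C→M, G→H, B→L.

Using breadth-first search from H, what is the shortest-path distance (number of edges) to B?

Level 0: H
Level 1: A, N
Level 2: B, E, F, G, I, K, L, O
Level 3: C, D, M
Level 4: J
B first appears at level 2.

2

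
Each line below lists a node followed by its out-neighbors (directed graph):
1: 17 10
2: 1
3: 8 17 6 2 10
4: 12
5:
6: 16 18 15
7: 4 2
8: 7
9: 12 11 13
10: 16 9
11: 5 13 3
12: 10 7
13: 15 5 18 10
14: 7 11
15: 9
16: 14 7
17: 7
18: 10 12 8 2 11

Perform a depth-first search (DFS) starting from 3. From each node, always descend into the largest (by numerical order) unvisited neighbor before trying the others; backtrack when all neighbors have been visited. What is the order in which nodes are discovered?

Visit 3
3 → 17
17 → 7
7 → 4
4 → 12
12 → 10
10 → 16
16 → 14
14 → 11
11 → 13
13 → 18
18 → 8
18 → 2
2 → 1
13 → 15
15 → 9
13 → 5
3 → 6

3 -> 17 -> 7 -> 4 -> 12 -> 10 -> 16 -> 14 -> 11 -> 13 -> 18 -> 8 -> 2 -> 1 -> 15 -> 9 -> 5 -> 6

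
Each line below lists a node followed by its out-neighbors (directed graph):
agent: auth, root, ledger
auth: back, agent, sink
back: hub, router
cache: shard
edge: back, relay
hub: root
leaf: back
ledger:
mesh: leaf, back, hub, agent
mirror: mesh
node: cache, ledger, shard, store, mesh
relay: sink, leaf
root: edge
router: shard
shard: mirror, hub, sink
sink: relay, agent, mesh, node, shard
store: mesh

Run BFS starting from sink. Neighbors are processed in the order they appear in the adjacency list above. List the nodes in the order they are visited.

sink, relay, agent, mesh, node, shard, leaf, auth, root, ledger, back, hub, cache, store, mirror, edge, router

Visit sink; enqueue relay, agent, mesh, node, shard → queue [relay, agent, mesh, node, shard]
Visit relay; enqueue leaf → queue [agent, mesh, node, shard, leaf]
Visit agent; enqueue auth, root, ledger → queue [mesh, node, shard, leaf, auth, root, ledger]
Visit mesh; enqueue back, hub → queue [node, shard, leaf, auth, root, ledger, back, hub]
Visit node; enqueue cache, store → queue [shard, leaf, auth, root, ledger, back, hub, cache, store]
Visit shard; enqueue mirror → queue [leaf, auth, root, ledger, back, hub, cache, store, mirror]
Visit leaf → queue [auth, root, ledger, back, hub, cache, store, mirror]
Visit auth → queue [root, ledger, back, hub, cache, store, mirror]
Visit root; enqueue edge → queue [ledger, back, hub, cache, store, mirror, edge]
Visit ledger → queue [back, hub, cache, store, mirror, edge]
Visit back; enqueue router → queue [hub, cache, store, mirror, edge, router]
Visit hub → queue [cache, store, mirror, edge, router]
Visit cache → queue [store, mirror, edge, router]
Visit store → queue [mirror, edge, router]
Visit mirror → queue [edge, router]
Visit edge → queue [router]
Visit router → queue []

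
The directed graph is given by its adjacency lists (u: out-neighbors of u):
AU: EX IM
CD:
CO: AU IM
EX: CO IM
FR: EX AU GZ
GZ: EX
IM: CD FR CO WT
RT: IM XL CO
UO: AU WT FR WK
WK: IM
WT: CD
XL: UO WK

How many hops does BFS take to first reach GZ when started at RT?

Level 0: RT
Level 1: CO, IM, XL
Level 2: AU, CD, FR, UO, WK, WT
Level 3: EX, GZ
GZ first appears at level 3.

3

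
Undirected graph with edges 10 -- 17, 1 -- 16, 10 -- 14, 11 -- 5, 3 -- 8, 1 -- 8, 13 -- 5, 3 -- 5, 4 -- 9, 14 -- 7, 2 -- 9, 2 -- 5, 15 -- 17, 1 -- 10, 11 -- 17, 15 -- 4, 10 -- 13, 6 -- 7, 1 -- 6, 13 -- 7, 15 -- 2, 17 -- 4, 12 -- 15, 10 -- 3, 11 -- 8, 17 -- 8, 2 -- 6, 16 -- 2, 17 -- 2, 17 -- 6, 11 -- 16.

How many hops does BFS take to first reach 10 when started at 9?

3

Level 0: 9
Level 1: 2, 4
Level 2: 5, 6, 15, 16, 17
Level 3: 1, 3, 7, 8, 10, 11, 12, 13
Level 4: 14
10 first appears at level 3.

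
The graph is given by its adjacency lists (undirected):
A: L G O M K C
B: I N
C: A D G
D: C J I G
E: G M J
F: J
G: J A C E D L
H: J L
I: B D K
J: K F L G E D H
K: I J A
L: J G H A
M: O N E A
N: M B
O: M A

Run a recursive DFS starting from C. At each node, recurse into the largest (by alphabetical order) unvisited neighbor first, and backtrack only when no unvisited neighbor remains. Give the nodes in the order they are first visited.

Visit C
C → G
G → L
L → J
J → K
K → I
I → D
I → B
B → N
N → M
M → O
O → A
M → E
J → H
J → F

C, G, L, J, K, I, D, B, N, M, O, A, E, H, F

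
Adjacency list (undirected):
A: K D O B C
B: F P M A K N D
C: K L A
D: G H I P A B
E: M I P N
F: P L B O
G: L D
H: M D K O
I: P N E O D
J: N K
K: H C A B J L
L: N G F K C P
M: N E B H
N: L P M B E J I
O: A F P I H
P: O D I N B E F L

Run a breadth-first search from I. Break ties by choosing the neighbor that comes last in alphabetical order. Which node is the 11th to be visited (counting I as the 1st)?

Visit I; enqueue P, O, N, E, D → queue [P, O, N, E, D]
Visit P; enqueue L, F, B → queue [O, N, E, D, L, F, B]
Visit O; enqueue H, A → queue [N, E, D, L, F, B, H, A]
Visit N; enqueue M, J → queue [E, D, L, F, B, H, A, M, J]
Visit E → queue [D, L, F, B, H, A, M, J]
Visit D; enqueue G → queue [L, F, B, H, A, M, J, G]
Visit L; enqueue K, C → queue [F, B, H, A, M, J, G, K, C]
Visit F → queue [B, H, A, M, J, G, K, C]
Visit B → queue [H, A, M, J, G, K, C]
Visit H → queue [A, M, J, G, K, C]
Visit A → queue [M, J, G, K, C]
Visit M → queue [J, G, K, C]
Visit J → queue [G, K, C]
Visit G → queue [K, C]
Visit K → queue [C]
Visit C → queue []

Visit order: I, P, O, N, E, D, L, F, B, H, A, M, J, G, K, C

A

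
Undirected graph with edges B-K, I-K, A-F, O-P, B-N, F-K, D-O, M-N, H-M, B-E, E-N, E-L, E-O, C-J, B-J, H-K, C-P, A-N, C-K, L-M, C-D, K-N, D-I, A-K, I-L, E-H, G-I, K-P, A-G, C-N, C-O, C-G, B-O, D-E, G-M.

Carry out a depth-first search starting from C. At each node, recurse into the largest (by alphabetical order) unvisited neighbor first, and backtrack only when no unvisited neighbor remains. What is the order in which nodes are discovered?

Visit C
C → P
P → O
O → E
E → N
N → M
M → L
L → I
I → K
K → H
K → F
F → A
A → G
K → B
B → J
I → D

C → P → O → E → N → M → L → I → K → H → F → A → G → B → J → D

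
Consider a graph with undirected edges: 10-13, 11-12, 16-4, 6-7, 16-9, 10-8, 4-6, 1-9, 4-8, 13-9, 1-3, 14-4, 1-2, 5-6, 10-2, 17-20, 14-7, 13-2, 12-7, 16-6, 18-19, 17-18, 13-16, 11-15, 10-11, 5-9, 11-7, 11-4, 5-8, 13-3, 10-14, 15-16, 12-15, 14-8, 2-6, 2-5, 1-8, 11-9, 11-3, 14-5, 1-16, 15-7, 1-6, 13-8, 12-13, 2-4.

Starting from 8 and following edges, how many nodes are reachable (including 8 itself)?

BFS from 8 visits: 8, 1, 4, 5, 10, 13, 14, 2, 3, 6, 9, 16, 11, 12, 7, 15
Reachable nodes: 16 of 20 total.

16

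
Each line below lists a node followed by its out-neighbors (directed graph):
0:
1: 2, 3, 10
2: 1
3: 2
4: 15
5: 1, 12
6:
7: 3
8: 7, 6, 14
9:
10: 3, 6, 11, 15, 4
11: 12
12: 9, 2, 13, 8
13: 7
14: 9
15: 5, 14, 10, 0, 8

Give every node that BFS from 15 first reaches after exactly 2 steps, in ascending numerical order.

1, 3, 4, 6, 7, 9, 11, 12

Level 0: 15
Level 1: 0, 5, 8, 10, 14
Level 2: 1, 3, 4, 6, 7, 9, 11, 12
Level 3: 2, 13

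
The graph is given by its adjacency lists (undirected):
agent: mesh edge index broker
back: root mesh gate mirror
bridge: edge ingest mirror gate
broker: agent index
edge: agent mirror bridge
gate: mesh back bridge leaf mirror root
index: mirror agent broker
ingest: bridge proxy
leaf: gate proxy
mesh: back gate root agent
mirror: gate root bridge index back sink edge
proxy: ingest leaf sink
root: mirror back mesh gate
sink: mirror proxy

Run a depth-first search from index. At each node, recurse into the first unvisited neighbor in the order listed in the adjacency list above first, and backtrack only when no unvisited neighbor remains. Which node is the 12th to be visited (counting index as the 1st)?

Visit index
index → mirror
mirror → gate
gate → mesh
mesh → back
back → root
mesh → agent
agent → edge
edge → bridge
bridge → ingest
ingest → proxy
proxy → leaf
proxy → sink
agent → broker

Visit order: index, mirror, gate, mesh, back, root, agent, edge, bridge, ingest, proxy, leaf, sink, broker

leaf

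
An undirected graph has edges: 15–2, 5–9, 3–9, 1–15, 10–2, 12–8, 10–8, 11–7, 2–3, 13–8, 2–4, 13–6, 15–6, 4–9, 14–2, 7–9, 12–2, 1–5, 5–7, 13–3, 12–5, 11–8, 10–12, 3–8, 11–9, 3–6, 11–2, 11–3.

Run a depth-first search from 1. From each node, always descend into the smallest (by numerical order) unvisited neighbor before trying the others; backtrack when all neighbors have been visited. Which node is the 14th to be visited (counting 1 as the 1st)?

15

Visit 1
1 → 5
5 → 7
7 → 9
9 → 3
3 → 2
2 → 4
2 → 10
10 → 8
8 → 11
8 → 12
8 → 13
13 → 6
6 → 15
2 → 14

Visit order: 1, 5, 7, 9, 3, 2, 4, 10, 8, 11, 12, 13, 6, 15, 14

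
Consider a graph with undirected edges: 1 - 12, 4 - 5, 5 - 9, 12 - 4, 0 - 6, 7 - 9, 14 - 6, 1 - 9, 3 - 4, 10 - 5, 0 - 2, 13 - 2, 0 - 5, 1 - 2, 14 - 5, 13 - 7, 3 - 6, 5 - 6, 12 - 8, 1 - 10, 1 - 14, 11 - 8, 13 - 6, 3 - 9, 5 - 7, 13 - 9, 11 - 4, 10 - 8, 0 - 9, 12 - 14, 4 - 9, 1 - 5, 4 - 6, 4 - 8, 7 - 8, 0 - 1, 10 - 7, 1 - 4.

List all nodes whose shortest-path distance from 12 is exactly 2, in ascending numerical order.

0, 2, 3, 5, 6, 7, 9, 10, 11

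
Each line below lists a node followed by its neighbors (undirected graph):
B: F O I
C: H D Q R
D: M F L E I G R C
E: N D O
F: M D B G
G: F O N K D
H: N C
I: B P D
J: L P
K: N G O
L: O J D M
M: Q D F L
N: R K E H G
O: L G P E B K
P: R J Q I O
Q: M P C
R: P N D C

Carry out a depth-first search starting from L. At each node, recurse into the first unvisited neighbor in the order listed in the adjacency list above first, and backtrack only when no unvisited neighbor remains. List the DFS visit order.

Visit L
L → O
O → G
G → F
F → M
M → Q
Q → P
P → R
R → N
N → K
N → E
E → D
D → I
I → B
D → C
C → H
P → J

L, O, G, F, M, Q, P, R, N, K, E, D, I, B, C, H, J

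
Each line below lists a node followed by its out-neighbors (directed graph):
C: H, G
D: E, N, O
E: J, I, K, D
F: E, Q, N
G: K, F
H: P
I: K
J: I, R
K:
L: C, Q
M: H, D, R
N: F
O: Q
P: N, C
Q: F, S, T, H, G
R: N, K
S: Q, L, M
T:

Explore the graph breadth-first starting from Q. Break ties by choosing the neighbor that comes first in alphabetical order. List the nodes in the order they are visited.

Visit Q; enqueue F, G, H, S, T → queue [F, G, H, S, T]
Visit F; enqueue E, N → queue [G, H, S, T, E, N]
Visit G; enqueue K → queue [H, S, T, E, N, K]
Visit H; enqueue P → queue [S, T, E, N, K, P]
Visit S; enqueue L, M → queue [T, E, N, K, P, L, M]
Visit T → queue [E, N, K, P, L, M]
Visit E; enqueue D, I, J → queue [N, K, P, L, M, D, I, J]
Visit N → queue [K, P, L, M, D, I, J]
Visit K → queue [P, L, M, D, I, J]
Visit P; enqueue C → queue [L, M, D, I, J, C]
Visit L → queue [M, D, I, J, C]
Visit M; enqueue R → queue [D, I, J, C, R]
Visit D; enqueue O → queue [I, J, C, R, O]
Visit I → queue [J, C, R, O]
Visit J → queue [C, R, O]
Visit C → queue [R, O]
Visit R → queue [O]
Visit O → queue []

Q, F, G, H, S, T, E, N, K, P, L, M, D, I, J, C, R, O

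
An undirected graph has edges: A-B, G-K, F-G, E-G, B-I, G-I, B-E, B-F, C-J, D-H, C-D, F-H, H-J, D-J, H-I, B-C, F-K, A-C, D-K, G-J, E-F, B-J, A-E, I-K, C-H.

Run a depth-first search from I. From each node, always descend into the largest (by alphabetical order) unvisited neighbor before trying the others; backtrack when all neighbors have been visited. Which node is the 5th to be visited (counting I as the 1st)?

Visit I
I → K
K → G
G → J
J → H
H → F
F → E
E → B
B → C
C → D
C → A

Visit order: I, K, G, J, H, F, E, B, C, D, A

H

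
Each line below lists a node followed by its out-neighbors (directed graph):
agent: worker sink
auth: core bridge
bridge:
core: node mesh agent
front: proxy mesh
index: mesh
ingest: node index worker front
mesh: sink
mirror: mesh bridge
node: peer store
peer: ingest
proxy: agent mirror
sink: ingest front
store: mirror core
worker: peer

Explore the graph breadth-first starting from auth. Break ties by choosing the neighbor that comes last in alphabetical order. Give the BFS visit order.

auth, core, bridge, node, mesh, agent, store, peer, sink, worker, mirror, ingest, front, index, proxy

Visit auth; enqueue core, bridge → queue [core, bridge]
Visit core; enqueue node, mesh, agent → queue [bridge, node, mesh, agent]
Visit bridge → queue [node, mesh, agent]
Visit node; enqueue store, peer → queue [mesh, agent, store, peer]
Visit mesh; enqueue sink → queue [agent, store, peer, sink]
Visit agent; enqueue worker → queue [store, peer, sink, worker]
Visit store; enqueue mirror → queue [peer, sink, worker, mirror]
Visit peer; enqueue ingest → queue [sink, worker, mirror, ingest]
Visit sink; enqueue front → queue [worker, mirror, ingest, front]
Visit worker → queue [mirror, ingest, front]
Visit mirror → queue [ingest, front]
Visit ingest; enqueue index → queue [front, index]
Visit front; enqueue proxy → queue [index, proxy]
Visit index → queue [proxy]
Visit proxy → queue []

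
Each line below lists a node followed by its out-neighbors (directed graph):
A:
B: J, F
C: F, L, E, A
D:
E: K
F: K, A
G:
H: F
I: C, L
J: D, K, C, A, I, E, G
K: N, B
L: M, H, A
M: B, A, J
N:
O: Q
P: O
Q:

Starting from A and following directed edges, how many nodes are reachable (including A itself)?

BFS from A visits: A
Reachable nodes: 1 of 17 total.

1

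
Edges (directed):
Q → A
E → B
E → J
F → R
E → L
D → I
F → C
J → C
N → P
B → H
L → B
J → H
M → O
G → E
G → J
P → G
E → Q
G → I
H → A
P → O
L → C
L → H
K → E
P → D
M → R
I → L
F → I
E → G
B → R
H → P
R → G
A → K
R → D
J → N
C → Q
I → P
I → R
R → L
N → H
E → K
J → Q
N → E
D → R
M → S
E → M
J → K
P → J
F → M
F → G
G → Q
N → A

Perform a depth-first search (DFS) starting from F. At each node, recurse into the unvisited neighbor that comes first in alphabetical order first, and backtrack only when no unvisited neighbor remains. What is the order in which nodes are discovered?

Visit F
F → C
C → Q
Q → A
A → K
K → E
E → B
B → H
H → P
P → D
D → I
I → L
I → R
R → G
G → J
J → N
P → O
E → M
M → S

F → C → Q → A → K → E → B → H → P → D → I → L → R → G → J → N → O → M → S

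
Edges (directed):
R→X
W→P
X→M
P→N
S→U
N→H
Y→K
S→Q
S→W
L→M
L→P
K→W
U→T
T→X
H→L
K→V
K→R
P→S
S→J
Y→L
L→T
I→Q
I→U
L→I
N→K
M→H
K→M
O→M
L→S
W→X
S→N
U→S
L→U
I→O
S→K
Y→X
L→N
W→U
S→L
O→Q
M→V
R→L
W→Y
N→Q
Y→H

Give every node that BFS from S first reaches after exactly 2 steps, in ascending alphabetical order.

Level 0: S
Level 1: J, K, L, N, Q, U, W
Level 2: H, I, M, P, R, T, V, X, Y
Level 3: O

H, I, M, P, R, T, V, X, Y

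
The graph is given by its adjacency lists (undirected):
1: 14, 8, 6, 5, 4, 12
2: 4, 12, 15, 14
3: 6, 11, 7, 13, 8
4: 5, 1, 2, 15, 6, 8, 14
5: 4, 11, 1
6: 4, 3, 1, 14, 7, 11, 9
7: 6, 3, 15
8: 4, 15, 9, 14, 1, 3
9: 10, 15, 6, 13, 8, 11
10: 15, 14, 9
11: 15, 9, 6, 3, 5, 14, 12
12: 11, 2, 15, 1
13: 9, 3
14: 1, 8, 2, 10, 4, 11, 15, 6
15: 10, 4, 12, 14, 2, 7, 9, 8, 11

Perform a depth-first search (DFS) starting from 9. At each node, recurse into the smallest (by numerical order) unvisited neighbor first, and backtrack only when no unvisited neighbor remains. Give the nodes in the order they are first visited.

9 → 6 → 1 → 4 → 2 → 12 → 11 → 3 → 7 → 15 → 8 → 14 → 10 → 13 → 5

Visit 9
9 → 6
6 → 1
1 → 4
4 → 2
2 → 12
12 → 11
11 → 3
3 → 7
7 → 15
15 → 8
8 → 14
14 → 10
3 → 13
11 → 5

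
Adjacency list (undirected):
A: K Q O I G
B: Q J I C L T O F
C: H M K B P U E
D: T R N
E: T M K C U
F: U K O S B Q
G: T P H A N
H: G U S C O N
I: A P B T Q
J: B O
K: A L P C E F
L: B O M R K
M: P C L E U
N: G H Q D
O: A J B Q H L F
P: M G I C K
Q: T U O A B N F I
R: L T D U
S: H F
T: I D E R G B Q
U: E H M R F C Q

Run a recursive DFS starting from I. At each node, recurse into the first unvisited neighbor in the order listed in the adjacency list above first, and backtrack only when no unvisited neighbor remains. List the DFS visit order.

Visit I
I → A
A → K
K → L
L → B
B → Q
Q → T
T → D
D → R
R → U
U → E
E → M
M → P
P → G
G → H
H → S
S → F
F → O
O → J
H → C
H → N

I -> A -> K -> L -> B -> Q -> T -> D -> R -> U -> E -> M -> P -> G -> H -> S -> F -> O -> J -> C -> N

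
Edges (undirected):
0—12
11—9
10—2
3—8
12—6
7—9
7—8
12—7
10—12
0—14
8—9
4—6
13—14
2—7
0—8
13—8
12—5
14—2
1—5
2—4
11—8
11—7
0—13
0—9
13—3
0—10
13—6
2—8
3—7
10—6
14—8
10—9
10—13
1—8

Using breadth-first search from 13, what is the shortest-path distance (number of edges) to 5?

3

Level 0: 13
Level 1: 0, 3, 6, 8, 10, 14
Level 2: 1, 2, 4, 7, 9, 11, 12
Level 3: 5
5 first appears at level 3.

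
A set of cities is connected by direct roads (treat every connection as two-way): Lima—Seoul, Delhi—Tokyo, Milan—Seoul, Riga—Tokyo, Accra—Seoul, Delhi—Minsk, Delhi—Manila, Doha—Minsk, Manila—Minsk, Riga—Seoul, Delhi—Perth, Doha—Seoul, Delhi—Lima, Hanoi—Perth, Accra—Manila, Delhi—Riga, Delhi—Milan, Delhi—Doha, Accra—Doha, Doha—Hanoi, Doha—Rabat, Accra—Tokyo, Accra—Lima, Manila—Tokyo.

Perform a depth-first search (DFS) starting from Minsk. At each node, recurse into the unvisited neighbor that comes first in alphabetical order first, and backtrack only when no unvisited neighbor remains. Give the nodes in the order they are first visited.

Minsk → Delhi → Doha → Accra → Lima → Seoul → Milan → Riga → Tokyo → Manila → Hanoi → Perth → Rabat

Visit Minsk
Minsk → Delhi
Delhi → Doha
Doha → Accra
Accra → Lima
Lima → Seoul
Seoul → Milan
Seoul → Riga
Riga → Tokyo
Tokyo → Manila
Doha → Hanoi
Hanoi → Perth
Doha → Rabat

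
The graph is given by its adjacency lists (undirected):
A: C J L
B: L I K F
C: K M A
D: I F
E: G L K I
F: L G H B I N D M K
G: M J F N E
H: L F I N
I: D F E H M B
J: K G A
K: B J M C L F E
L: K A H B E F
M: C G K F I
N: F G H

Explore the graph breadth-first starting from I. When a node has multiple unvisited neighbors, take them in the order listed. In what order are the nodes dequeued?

I -> D -> F -> E -> H -> M -> B -> L -> G -> N -> K -> C -> A -> J

Visit I; enqueue D, F, E, H, M, B → queue [D, F, E, H, M, B]
Visit D → queue [F, E, H, M, B]
Visit F; enqueue L, G, N, K → queue [E, H, M, B, L, G, N, K]
Visit E → queue [H, M, B, L, G, N, K]
Visit H → queue [M, B, L, G, N, K]
Visit M; enqueue C → queue [B, L, G, N, K, C]
Visit B → queue [L, G, N, K, C]
Visit L; enqueue A → queue [G, N, K, C, A]
Visit G; enqueue J → queue [N, K, C, A, J]
Visit N → queue [K, C, A, J]
Visit K → queue [C, A, J]
Visit C → queue [A, J]
Visit A → queue [J]
Visit J → queue []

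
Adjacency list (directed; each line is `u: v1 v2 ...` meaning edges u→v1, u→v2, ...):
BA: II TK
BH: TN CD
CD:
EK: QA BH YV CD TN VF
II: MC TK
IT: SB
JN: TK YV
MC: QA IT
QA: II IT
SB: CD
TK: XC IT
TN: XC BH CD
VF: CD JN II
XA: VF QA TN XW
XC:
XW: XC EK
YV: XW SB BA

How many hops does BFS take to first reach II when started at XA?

Level 0: XA
Level 1: QA, TN, VF, XW
Level 2: BH, CD, EK, II, IT, JN, XC
Level 3: MC, SB, TK, YV
Level 4: BA
II first appears at level 2.

2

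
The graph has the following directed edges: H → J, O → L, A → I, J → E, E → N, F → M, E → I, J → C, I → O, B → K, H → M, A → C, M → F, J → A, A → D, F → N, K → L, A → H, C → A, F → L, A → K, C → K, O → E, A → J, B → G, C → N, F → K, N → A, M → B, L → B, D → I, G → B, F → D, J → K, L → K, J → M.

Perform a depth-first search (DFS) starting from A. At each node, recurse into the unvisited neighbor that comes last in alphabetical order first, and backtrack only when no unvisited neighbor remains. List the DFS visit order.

A -> K -> L -> B -> G -> J -> M -> F -> N -> D -> I -> O -> E -> C -> H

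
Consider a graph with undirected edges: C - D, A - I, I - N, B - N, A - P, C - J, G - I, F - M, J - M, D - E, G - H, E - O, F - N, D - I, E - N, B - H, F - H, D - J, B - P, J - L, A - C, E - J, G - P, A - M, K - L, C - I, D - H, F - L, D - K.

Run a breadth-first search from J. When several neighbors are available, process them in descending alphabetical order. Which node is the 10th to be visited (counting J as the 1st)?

O

Visit J; enqueue M, L, E, D, C → queue [M, L, E, D, C]
Visit M; enqueue F, A → queue [L, E, D, C, F, A]
Visit L; enqueue K → queue [E, D, C, F, A, K]
Visit E; enqueue O, N → queue [D, C, F, A, K, O, N]
Visit D; enqueue I, H → queue [C, F, A, K, O, N, I, H]
Visit C → queue [F, A, K, O, N, I, H]
Visit F → queue [A, K, O, N, I, H]
Visit A; enqueue P → queue [K, O, N, I, H, P]
Visit K → queue [O, N, I, H, P]
Visit O → queue [N, I, H, P]
Visit N; enqueue B → queue [I, H, P, B]
Visit I; enqueue G → queue [H, P, B, G]
Visit H → queue [P, B, G]
Visit P → queue [B, G]
Visit B → queue [G]
Visit G → queue []

Visit order: J, M, L, E, D, C, F, A, K, O, N, I, H, P, B, G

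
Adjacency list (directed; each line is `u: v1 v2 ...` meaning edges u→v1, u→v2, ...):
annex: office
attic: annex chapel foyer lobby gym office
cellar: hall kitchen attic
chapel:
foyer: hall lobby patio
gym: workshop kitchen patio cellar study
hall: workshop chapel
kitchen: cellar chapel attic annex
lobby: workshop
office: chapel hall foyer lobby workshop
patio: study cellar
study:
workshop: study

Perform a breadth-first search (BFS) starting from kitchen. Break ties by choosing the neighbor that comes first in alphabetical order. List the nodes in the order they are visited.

kitchen, annex, attic, cellar, chapel, office, foyer, gym, lobby, hall, workshop, patio, study

Visit kitchen; enqueue annex, attic, cellar, chapel → queue [annex, attic, cellar, chapel]
Visit annex; enqueue office → queue [attic, cellar, chapel, office]
Visit attic; enqueue foyer, gym, lobby → queue [cellar, chapel, office, foyer, gym, lobby]
Visit cellar; enqueue hall → queue [chapel, office, foyer, gym, lobby, hall]
Visit chapel → queue [office, foyer, gym, lobby, hall]
Visit office; enqueue workshop → queue [foyer, gym, lobby, hall, workshop]
Visit foyer; enqueue patio → queue [gym, lobby, hall, workshop, patio]
Visit gym; enqueue study → queue [lobby, hall, workshop, patio, study]
Visit lobby → queue [hall, workshop, patio, study]
Visit hall → queue [workshop, patio, study]
Visit workshop → queue [patio, study]
Visit patio → queue [study]
Visit study → queue []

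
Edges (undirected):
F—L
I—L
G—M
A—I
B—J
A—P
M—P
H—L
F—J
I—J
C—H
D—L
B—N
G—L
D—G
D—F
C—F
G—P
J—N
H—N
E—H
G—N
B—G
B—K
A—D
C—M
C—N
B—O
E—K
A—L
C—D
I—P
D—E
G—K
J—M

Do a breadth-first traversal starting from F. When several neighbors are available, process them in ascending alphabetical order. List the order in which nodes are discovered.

Visit F; enqueue C, D, J, L → queue [C, D, J, L]
Visit C; enqueue H, M, N → queue [D, J, L, H, M, N]
Visit D; enqueue A, E, G → queue [J, L, H, M, N, A, E, G]
Visit J; enqueue B, I → queue [L, H, M, N, A, E, G, B, I]
Visit L → queue [H, M, N, A, E, G, B, I]
Visit H → queue [M, N, A, E, G, B, I]
Visit M; enqueue P → queue [N, A, E, G, B, I, P]
Visit N → queue [A, E, G, B, I, P]
Visit A → queue [E, G, B, I, P]
Visit E; enqueue K → queue [G, B, I, P, K]
Visit G → queue [B, I, P, K]
Visit B; enqueue O → queue [I, P, K, O]
Visit I → queue [P, K, O]
Visit P → queue [K, O]
Visit K → queue [O]
Visit O → queue []

F → C → D → J → L → H → M → N → A → E → G → B → I → P → K → O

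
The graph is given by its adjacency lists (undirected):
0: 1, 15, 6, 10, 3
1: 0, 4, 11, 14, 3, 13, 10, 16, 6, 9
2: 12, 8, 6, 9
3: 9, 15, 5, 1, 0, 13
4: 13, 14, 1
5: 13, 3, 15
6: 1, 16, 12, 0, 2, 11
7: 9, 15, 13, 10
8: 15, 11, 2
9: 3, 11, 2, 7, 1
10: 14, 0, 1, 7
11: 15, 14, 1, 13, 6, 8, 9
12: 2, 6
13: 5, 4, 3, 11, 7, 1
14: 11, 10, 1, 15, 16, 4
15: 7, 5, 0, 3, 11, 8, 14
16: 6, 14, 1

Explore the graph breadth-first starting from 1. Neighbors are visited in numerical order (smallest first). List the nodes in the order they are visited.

1 -> 0 -> 3 -> 4 -> 6 -> 9 -> 10 -> 11 -> 13 -> 14 -> 16 -> 15 -> 5 -> 2 -> 12 -> 7 -> 8

Visit 1; enqueue 0, 3, 4, 6, 9, 10, 11, 13, 14, 16 → queue [0, 3, 4, 6, 9, 10, 11, 13, 14, 16]
Visit 0; enqueue 15 → queue [3, 4, 6, 9, 10, 11, 13, 14, 16, 15]
Visit 3; enqueue 5 → queue [4, 6, 9, 10, 11, 13, 14, 16, 15, 5]
Visit 4 → queue [6, 9, 10, 11, 13, 14, 16, 15, 5]
Visit 6; enqueue 2, 12 → queue [9, 10, 11, 13, 14, 16, 15, 5, 2, 12]
Visit 9; enqueue 7 → queue [10, 11, 13, 14, 16, 15, 5, 2, 12, 7]
Visit 10 → queue [11, 13, 14, 16, 15, 5, 2, 12, 7]
Visit 11; enqueue 8 → queue [13, 14, 16, 15, 5, 2, 12, 7, 8]
Visit 13 → queue [14, 16, 15, 5, 2, 12, 7, 8]
Visit 14 → queue [16, 15, 5, 2, 12, 7, 8]
Visit 16 → queue [15, 5, 2, 12, 7, 8]
Visit 15 → queue [5, 2, 12, 7, 8]
Visit 5 → queue [2, 12, 7, 8]
Visit 2 → queue [12, 7, 8]
Visit 12 → queue [7, 8]
Visit 7 → queue [8]
Visit 8 → queue []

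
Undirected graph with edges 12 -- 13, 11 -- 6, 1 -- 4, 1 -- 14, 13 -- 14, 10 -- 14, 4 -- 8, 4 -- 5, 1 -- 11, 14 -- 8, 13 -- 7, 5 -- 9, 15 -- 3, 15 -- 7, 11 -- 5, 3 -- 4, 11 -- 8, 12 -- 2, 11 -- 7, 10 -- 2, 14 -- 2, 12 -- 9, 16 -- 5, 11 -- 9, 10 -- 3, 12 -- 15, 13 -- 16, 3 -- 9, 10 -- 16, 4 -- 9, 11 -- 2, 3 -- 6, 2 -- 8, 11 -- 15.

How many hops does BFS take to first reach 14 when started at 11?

Level 0: 11
Level 1: 1, 2, 5, 6, 7, 8, 9, 15
Level 2: 3, 4, 10, 12, 13, 14, 16
14 first appears at level 2.

2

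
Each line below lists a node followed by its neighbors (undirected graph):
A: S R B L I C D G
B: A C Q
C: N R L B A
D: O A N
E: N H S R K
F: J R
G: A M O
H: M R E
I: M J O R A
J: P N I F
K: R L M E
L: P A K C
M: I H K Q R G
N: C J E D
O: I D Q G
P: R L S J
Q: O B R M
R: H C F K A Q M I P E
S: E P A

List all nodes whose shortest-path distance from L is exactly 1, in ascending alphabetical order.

Level 0: L
Level 1: A, C, K, P
Level 2: B, D, E, G, I, J, M, N, R, S
Level 3: F, H, O, Q

A, C, K, P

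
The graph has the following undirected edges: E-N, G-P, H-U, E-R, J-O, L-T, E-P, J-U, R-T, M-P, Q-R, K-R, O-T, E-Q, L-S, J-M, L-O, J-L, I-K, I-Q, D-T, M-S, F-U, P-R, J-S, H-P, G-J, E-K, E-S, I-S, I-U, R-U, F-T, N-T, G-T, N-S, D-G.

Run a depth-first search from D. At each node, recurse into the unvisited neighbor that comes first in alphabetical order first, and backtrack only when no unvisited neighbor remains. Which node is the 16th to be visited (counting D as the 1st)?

Visit D
D → G
G → J
J → L
L → O
O → T
T → F
F → U
U → H
H → P
P → E
E → K
K → I
I → Q
Q → R
I → S
S → M
S → N

Visit order: D, G, J, L, O, T, F, U, H, P, E, K, I, Q, R, S, M, N

S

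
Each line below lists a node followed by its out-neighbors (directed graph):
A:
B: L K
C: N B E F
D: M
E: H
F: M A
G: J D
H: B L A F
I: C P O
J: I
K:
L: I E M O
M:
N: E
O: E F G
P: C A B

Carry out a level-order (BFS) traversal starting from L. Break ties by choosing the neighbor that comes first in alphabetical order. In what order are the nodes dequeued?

Visit L; enqueue E, I, M, O → queue [E, I, M, O]
Visit E; enqueue H → queue [I, M, O, H]
Visit I; enqueue C, P → queue [M, O, H, C, P]
Visit M → queue [O, H, C, P]
Visit O; enqueue F, G → queue [H, C, P, F, G]
Visit H; enqueue A, B → queue [C, P, F, G, A, B]
Visit C; enqueue N → queue [P, F, G, A, B, N]
Visit P → queue [F, G, A, B, N]
Visit F → queue [G, A, B, N]
Visit G; enqueue D, J → queue [A, B, N, D, J]
Visit A → queue [B, N, D, J]
Visit B; enqueue K → queue [N, D, J, K]
Visit N → queue [D, J, K]
Visit D → queue [J, K]
Visit J → queue [K]
Visit K → queue []

L, E, I, M, O, H, C, P, F, G, A, B, N, D, J, K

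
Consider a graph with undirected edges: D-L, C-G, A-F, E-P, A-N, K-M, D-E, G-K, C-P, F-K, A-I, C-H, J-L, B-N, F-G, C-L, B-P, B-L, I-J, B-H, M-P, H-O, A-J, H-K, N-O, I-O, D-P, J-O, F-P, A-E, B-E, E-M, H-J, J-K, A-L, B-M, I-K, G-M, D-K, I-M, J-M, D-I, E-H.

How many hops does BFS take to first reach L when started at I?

Level 0: I
Level 1: A, D, J, K, M, O
Level 2: B, E, F, G, H, L, N, P
Level 3: C
L first appears at level 2.

2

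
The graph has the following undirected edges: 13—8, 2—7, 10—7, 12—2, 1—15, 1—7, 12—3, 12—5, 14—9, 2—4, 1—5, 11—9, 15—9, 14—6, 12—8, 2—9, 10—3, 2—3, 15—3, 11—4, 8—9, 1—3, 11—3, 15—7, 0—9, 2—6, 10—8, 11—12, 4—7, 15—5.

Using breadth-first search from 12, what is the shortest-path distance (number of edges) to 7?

Level 0: 12
Level 1: 2, 3, 5, 8, 11
Level 2: 1, 4, 6, 7, 9, 10, 13, 15
Level 3: 0, 14
7 first appears at level 2.

2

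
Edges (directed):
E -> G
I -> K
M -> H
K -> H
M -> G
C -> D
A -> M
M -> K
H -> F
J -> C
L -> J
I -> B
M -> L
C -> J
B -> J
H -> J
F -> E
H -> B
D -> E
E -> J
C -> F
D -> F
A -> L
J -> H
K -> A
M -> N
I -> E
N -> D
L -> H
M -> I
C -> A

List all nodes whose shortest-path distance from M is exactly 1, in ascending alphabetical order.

G, H, I, K, L, N

Level 0: M
Level 1: G, H, I, K, L, N
Level 2: A, B, D, E, F, J
Level 3: C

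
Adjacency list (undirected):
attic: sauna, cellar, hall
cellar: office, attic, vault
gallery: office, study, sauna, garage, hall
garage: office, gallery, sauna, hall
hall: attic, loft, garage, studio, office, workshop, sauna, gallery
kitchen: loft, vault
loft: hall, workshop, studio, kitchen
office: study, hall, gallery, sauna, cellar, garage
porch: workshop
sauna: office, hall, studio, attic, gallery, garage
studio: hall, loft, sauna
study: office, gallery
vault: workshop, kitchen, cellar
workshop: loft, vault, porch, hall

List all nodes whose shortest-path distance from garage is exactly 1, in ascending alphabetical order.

gallery, hall, office, sauna

Level 0: garage
Level 1: gallery, hall, office, sauna
Level 2: attic, cellar, loft, studio, study, workshop
Level 3: kitchen, porch, vault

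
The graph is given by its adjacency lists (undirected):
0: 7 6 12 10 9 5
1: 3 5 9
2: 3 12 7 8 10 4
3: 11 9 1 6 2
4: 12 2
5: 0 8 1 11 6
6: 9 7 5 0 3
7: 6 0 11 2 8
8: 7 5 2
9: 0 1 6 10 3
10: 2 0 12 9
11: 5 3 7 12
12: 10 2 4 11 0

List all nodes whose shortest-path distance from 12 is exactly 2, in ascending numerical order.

3, 5, 6, 7, 8, 9

Level 0: 12
Level 1: 0, 2, 4, 10, 11
Level 2: 3, 5, 6, 7, 8, 9
Level 3: 1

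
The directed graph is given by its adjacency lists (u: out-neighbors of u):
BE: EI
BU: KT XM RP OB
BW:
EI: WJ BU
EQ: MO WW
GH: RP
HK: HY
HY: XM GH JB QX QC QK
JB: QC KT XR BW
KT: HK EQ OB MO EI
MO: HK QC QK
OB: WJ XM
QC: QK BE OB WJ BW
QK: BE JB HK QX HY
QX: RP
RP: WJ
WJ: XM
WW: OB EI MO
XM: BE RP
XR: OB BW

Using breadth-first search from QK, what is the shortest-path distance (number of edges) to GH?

2

Level 0: QK
Level 1: BE, HK, HY, JB, QX
Level 2: BW, EI, GH, KT, QC, RP, XM, XR
Level 3: BU, EQ, MO, OB, WJ
Level 4: WW
GH first appears at level 2.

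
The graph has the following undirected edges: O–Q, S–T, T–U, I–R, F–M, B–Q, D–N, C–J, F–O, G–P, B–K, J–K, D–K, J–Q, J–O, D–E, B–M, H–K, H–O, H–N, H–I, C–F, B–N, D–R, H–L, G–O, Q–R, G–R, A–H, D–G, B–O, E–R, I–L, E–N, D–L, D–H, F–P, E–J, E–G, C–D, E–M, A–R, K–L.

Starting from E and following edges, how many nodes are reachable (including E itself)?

BFS from E visits: E, D, G, J, M, N, R, C, H, K, L, O, P, Q, B, F, A, I
Reachable nodes: 18 of 21 total.

18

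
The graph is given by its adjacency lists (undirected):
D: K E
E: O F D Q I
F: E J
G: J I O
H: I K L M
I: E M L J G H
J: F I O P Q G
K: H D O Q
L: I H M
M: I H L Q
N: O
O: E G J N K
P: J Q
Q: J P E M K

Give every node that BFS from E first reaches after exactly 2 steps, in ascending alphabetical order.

G, H, J, K, L, M, N, P

Level 0: E
Level 1: D, F, I, O, Q
Level 2: G, H, J, K, L, M, N, P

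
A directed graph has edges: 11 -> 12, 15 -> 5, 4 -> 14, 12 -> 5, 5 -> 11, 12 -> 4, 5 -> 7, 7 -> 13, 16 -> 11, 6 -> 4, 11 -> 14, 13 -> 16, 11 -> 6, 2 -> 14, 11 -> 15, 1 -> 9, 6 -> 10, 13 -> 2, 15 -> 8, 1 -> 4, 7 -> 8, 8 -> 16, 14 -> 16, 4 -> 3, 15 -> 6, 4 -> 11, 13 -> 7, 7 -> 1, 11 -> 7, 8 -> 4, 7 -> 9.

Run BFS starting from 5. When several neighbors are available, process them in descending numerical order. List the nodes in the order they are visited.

Visit 5; enqueue 11, 7 → queue [11, 7]
Visit 11; enqueue 15, 14, 12, 6 → queue [7, 15, 14, 12, 6]
Visit 7; enqueue 13, 9, 8, 1 → queue [15, 14, 12, 6, 13, 9, 8, 1]
Visit 15 → queue [14, 12, 6, 13, 9, 8, 1]
Visit 14; enqueue 16 → queue [12, 6, 13, 9, 8, 1, 16]
Visit 12; enqueue 4 → queue [6, 13, 9, 8, 1, 16, 4]
Visit 6; enqueue 10 → queue [13, 9, 8, 1, 16, 4, 10]
Visit 13; enqueue 2 → queue [9, 8, 1, 16, 4, 10, 2]
Visit 9 → queue [8, 1, 16, 4, 10, 2]
Visit 8 → queue [1, 16, 4, 10, 2]
Visit 1 → queue [16, 4, 10, 2]
Visit 16 → queue [4, 10, 2]
Visit 4; enqueue 3 → queue [10, 2, 3]
Visit 10 → queue [2, 3]
Visit 2 → queue [3]
Visit 3 → queue []

5 11 7 15 14 12 6 13 9 8 1 16 4 10 2 3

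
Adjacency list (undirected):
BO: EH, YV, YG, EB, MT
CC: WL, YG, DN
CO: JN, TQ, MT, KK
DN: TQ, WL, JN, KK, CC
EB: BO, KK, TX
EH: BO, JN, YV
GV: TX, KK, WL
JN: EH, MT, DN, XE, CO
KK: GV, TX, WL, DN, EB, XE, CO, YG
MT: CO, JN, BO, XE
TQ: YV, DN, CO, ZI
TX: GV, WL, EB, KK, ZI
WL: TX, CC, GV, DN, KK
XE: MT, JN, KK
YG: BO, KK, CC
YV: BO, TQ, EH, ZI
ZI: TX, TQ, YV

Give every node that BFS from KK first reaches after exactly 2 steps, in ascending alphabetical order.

BO, CC, JN, MT, TQ, ZI

Level 0: KK
Level 1: CO, DN, EB, GV, TX, WL, XE, YG
Level 2: BO, CC, JN, MT, TQ, ZI
Level 3: EH, YV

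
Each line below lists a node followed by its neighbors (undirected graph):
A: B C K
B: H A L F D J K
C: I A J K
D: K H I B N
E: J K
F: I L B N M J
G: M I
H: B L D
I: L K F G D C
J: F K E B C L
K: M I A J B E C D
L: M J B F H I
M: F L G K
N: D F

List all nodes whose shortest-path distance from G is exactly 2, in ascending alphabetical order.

C, D, F, K, L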